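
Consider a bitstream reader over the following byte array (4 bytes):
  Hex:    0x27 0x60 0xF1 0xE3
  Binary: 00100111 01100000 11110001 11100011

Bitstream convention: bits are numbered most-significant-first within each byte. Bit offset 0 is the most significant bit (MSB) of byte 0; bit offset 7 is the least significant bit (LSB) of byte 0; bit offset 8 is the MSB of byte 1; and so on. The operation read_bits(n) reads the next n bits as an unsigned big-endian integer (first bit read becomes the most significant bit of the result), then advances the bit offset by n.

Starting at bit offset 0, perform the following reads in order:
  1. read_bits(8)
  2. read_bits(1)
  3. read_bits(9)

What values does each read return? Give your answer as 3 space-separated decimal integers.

Read 1: bits[0:8] width=8 -> value=39 (bin 00100111); offset now 8 = byte 1 bit 0; 24 bits remain
Read 2: bits[8:9] width=1 -> value=0 (bin 0); offset now 9 = byte 1 bit 1; 23 bits remain
Read 3: bits[9:18] width=9 -> value=387 (bin 110000011); offset now 18 = byte 2 bit 2; 14 bits remain

Answer: 39 0 387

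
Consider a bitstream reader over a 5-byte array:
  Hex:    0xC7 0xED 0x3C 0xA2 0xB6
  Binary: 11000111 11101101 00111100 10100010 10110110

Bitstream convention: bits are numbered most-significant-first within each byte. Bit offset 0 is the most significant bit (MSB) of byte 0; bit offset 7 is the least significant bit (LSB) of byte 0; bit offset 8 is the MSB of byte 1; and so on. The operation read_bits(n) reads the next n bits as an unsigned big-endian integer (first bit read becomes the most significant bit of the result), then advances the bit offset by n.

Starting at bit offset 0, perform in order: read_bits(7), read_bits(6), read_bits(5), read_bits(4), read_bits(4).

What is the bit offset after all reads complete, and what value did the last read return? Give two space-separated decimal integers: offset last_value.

Read 1: bits[0:7] width=7 -> value=99 (bin 1100011); offset now 7 = byte 0 bit 7; 33 bits remain
Read 2: bits[7:13] width=6 -> value=61 (bin 111101); offset now 13 = byte 1 bit 5; 27 bits remain
Read 3: bits[13:18] width=5 -> value=20 (bin 10100); offset now 18 = byte 2 bit 2; 22 bits remain
Read 4: bits[18:22] width=4 -> value=15 (bin 1111); offset now 22 = byte 2 bit 6; 18 bits remain
Read 5: bits[22:26] width=4 -> value=2 (bin 0010); offset now 26 = byte 3 bit 2; 14 bits remain

Answer: 26 2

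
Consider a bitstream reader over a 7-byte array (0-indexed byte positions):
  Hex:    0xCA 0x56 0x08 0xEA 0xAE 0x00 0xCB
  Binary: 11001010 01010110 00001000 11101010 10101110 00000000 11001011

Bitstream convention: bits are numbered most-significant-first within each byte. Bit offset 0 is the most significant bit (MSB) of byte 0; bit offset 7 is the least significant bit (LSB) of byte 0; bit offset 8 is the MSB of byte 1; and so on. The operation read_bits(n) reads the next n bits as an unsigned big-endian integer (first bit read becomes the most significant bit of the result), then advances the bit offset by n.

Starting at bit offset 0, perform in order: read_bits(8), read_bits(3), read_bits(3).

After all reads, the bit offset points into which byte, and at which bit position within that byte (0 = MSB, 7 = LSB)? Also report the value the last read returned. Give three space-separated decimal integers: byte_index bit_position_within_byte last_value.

Answer: 1 6 5

Derivation:
Read 1: bits[0:8] width=8 -> value=202 (bin 11001010); offset now 8 = byte 1 bit 0; 48 bits remain
Read 2: bits[8:11] width=3 -> value=2 (bin 010); offset now 11 = byte 1 bit 3; 45 bits remain
Read 3: bits[11:14] width=3 -> value=5 (bin 101); offset now 14 = byte 1 bit 6; 42 bits remain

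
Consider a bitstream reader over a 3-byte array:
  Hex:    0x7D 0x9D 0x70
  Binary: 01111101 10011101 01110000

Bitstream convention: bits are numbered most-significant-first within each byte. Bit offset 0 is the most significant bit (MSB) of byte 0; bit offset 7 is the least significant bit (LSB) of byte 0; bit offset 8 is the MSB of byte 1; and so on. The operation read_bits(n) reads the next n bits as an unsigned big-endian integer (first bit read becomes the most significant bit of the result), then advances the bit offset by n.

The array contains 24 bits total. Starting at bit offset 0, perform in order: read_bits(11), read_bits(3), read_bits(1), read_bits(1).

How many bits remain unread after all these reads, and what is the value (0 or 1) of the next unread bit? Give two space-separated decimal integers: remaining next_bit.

Answer: 8 0

Derivation:
Read 1: bits[0:11] width=11 -> value=1004 (bin 01111101100); offset now 11 = byte 1 bit 3; 13 bits remain
Read 2: bits[11:14] width=3 -> value=7 (bin 111); offset now 14 = byte 1 bit 6; 10 bits remain
Read 3: bits[14:15] width=1 -> value=0 (bin 0); offset now 15 = byte 1 bit 7; 9 bits remain
Read 4: bits[15:16] width=1 -> value=1 (bin 1); offset now 16 = byte 2 bit 0; 8 bits remain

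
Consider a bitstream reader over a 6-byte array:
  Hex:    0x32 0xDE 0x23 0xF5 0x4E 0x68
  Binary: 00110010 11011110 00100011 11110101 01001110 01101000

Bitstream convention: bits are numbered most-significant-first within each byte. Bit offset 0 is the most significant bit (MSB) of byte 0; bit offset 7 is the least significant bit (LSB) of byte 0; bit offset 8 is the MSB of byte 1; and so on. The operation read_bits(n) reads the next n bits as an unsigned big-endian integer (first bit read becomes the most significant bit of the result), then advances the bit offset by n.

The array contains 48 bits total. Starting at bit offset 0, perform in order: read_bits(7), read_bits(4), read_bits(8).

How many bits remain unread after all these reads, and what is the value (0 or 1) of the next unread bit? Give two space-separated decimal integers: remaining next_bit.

Answer: 29 0

Derivation:
Read 1: bits[0:7] width=7 -> value=25 (bin 0011001); offset now 7 = byte 0 bit 7; 41 bits remain
Read 2: bits[7:11] width=4 -> value=6 (bin 0110); offset now 11 = byte 1 bit 3; 37 bits remain
Read 3: bits[11:19] width=8 -> value=241 (bin 11110001); offset now 19 = byte 2 bit 3; 29 bits remain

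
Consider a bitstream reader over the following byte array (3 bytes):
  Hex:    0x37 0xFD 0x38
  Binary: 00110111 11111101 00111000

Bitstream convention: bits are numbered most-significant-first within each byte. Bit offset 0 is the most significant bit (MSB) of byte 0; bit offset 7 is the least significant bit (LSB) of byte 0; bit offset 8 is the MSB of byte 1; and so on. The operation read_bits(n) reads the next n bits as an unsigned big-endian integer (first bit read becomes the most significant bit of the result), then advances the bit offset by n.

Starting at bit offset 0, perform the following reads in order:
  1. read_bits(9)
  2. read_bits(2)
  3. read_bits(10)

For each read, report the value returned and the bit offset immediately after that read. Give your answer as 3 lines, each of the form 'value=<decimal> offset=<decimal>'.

Read 1: bits[0:9] width=9 -> value=111 (bin 001101111); offset now 9 = byte 1 bit 1; 15 bits remain
Read 2: bits[9:11] width=2 -> value=3 (bin 11); offset now 11 = byte 1 bit 3; 13 bits remain
Read 3: bits[11:21] width=10 -> value=935 (bin 1110100111); offset now 21 = byte 2 bit 5; 3 bits remain

Answer: value=111 offset=9
value=3 offset=11
value=935 offset=21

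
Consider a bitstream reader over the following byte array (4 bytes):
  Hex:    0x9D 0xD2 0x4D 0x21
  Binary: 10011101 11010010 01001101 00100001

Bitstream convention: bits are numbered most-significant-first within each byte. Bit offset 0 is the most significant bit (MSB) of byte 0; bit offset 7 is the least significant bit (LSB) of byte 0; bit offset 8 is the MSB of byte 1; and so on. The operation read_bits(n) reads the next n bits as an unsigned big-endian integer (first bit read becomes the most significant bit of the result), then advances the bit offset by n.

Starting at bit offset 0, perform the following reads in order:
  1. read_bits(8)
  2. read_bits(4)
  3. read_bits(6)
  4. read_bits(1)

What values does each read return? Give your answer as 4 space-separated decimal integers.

Read 1: bits[0:8] width=8 -> value=157 (bin 10011101); offset now 8 = byte 1 bit 0; 24 bits remain
Read 2: bits[8:12] width=4 -> value=13 (bin 1101); offset now 12 = byte 1 bit 4; 20 bits remain
Read 3: bits[12:18] width=6 -> value=9 (bin 001001); offset now 18 = byte 2 bit 2; 14 bits remain
Read 4: bits[18:19] width=1 -> value=0 (bin 0); offset now 19 = byte 2 bit 3; 13 bits remain

Answer: 157 13 9 0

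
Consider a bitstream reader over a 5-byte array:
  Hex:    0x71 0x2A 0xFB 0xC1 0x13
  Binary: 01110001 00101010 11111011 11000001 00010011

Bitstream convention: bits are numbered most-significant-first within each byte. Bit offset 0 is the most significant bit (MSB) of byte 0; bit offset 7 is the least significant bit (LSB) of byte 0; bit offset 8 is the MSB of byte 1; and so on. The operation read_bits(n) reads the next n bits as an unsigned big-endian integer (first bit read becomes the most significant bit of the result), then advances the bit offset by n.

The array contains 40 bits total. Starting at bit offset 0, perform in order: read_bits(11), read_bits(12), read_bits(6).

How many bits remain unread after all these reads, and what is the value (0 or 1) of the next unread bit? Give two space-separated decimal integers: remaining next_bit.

Read 1: bits[0:11] width=11 -> value=905 (bin 01110001001); offset now 11 = byte 1 bit 3; 29 bits remain
Read 2: bits[11:23] width=12 -> value=1405 (bin 010101111101); offset now 23 = byte 2 bit 7; 17 bits remain
Read 3: bits[23:29] width=6 -> value=56 (bin 111000); offset now 29 = byte 3 bit 5; 11 bits remain

Answer: 11 0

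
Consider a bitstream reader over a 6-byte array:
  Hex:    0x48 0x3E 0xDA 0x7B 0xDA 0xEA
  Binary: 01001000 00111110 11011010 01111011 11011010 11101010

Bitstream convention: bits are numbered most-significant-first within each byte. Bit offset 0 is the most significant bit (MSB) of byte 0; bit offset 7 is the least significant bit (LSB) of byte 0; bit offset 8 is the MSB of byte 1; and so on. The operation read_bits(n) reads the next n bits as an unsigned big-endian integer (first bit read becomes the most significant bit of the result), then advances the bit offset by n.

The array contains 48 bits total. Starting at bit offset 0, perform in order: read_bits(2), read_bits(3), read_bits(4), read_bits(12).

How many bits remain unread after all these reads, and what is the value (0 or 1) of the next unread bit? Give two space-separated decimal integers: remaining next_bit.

Read 1: bits[0:2] width=2 -> value=1 (bin 01); offset now 2 = byte 0 bit 2; 46 bits remain
Read 2: bits[2:5] width=3 -> value=1 (bin 001); offset now 5 = byte 0 bit 5; 43 bits remain
Read 3: bits[5:9] width=4 -> value=0 (bin 0000); offset now 9 = byte 1 bit 1; 39 bits remain
Read 4: bits[9:21] width=12 -> value=2011 (bin 011111011011); offset now 21 = byte 2 bit 5; 27 bits remain

Answer: 27 0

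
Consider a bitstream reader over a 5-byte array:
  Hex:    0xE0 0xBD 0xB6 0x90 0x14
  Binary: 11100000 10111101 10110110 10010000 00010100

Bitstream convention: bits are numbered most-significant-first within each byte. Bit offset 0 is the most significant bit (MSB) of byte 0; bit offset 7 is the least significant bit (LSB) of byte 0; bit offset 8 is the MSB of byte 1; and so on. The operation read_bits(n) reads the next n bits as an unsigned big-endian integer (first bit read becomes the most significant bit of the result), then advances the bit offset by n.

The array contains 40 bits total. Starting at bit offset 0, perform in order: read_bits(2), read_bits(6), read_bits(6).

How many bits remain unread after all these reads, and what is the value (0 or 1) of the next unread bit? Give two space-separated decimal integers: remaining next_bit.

Answer: 26 0

Derivation:
Read 1: bits[0:2] width=2 -> value=3 (bin 11); offset now 2 = byte 0 bit 2; 38 bits remain
Read 2: bits[2:8] width=6 -> value=32 (bin 100000); offset now 8 = byte 1 bit 0; 32 bits remain
Read 3: bits[8:14] width=6 -> value=47 (bin 101111); offset now 14 = byte 1 bit 6; 26 bits remain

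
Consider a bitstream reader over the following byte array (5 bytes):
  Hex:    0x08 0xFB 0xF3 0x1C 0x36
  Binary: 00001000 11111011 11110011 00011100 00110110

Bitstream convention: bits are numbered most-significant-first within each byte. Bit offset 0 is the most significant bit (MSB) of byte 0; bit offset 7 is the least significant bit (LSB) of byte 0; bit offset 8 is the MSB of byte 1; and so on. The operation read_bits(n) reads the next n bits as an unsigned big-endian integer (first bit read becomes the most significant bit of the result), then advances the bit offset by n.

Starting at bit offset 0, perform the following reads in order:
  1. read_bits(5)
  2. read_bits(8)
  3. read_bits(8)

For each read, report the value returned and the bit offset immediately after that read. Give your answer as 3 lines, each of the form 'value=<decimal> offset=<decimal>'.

Answer: value=1 offset=5
value=31 offset=13
value=126 offset=21

Derivation:
Read 1: bits[0:5] width=5 -> value=1 (bin 00001); offset now 5 = byte 0 bit 5; 35 bits remain
Read 2: bits[5:13] width=8 -> value=31 (bin 00011111); offset now 13 = byte 1 bit 5; 27 bits remain
Read 3: bits[13:21] width=8 -> value=126 (bin 01111110); offset now 21 = byte 2 bit 5; 19 bits remain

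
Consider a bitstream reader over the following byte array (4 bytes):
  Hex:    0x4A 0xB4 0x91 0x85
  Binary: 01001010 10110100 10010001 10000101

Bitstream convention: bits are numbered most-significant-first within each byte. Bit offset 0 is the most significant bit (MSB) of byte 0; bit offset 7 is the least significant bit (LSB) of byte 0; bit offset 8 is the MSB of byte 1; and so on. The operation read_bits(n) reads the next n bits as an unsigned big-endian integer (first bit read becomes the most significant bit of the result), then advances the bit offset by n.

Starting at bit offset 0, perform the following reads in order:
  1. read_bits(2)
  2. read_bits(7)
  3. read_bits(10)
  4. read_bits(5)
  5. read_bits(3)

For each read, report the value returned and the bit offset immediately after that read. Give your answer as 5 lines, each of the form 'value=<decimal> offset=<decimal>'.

Read 1: bits[0:2] width=2 -> value=1 (bin 01); offset now 2 = byte 0 bit 2; 30 bits remain
Read 2: bits[2:9] width=7 -> value=21 (bin 0010101); offset now 9 = byte 1 bit 1; 23 bits remain
Read 3: bits[9:19] width=10 -> value=420 (bin 0110100100); offset now 19 = byte 2 bit 3; 13 bits remain
Read 4: bits[19:24] width=5 -> value=17 (bin 10001); offset now 24 = byte 3 bit 0; 8 bits remain
Read 5: bits[24:27] width=3 -> value=4 (bin 100); offset now 27 = byte 3 bit 3; 5 bits remain

Answer: value=1 offset=2
value=21 offset=9
value=420 offset=19
value=17 offset=24
value=4 offset=27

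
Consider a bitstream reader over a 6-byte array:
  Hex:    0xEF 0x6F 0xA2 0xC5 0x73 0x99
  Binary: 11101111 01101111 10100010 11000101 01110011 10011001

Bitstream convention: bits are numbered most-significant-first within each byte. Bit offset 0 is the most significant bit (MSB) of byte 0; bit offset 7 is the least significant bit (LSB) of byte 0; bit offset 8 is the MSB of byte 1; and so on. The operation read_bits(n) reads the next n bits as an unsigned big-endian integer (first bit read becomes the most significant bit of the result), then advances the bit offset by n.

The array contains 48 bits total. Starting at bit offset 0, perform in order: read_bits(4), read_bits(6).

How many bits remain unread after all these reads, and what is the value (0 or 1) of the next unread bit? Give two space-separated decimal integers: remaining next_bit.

Answer: 38 1

Derivation:
Read 1: bits[0:4] width=4 -> value=14 (bin 1110); offset now 4 = byte 0 bit 4; 44 bits remain
Read 2: bits[4:10] width=6 -> value=61 (bin 111101); offset now 10 = byte 1 bit 2; 38 bits remain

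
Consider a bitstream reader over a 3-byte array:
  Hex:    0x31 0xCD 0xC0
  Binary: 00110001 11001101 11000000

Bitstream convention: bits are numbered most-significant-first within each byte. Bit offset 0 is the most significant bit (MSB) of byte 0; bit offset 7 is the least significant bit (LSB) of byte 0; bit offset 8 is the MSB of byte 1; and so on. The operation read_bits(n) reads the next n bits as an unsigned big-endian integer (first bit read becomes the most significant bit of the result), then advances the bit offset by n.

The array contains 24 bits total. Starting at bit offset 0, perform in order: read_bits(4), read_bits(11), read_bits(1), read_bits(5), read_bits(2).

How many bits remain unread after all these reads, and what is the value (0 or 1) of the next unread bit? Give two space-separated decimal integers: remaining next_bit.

Answer: 1 0

Derivation:
Read 1: bits[0:4] width=4 -> value=3 (bin 0011); offset now 4 = byte 0 bit 4; 20 bits remain
Read 2: bits[4:15] width=11 -> value=230 (bin 00011100110); offset now 15 = byte 1 bit 7; 9 bits remain
Read 3: bits[15:16] width=1 -> value=1 (bin 1); offset now 16 = byte 2 bit 0; 8 bits remain
Read 4: bits[16:21] width=5 -> value=24 (bin 11000); offset now 21 = byte 2 bit 5; 3 bits remain
Read 5: bits[21:23] width=2 -> value=0 (bin 00); offset now 23 = byte 2 bit 7; 1 bits remain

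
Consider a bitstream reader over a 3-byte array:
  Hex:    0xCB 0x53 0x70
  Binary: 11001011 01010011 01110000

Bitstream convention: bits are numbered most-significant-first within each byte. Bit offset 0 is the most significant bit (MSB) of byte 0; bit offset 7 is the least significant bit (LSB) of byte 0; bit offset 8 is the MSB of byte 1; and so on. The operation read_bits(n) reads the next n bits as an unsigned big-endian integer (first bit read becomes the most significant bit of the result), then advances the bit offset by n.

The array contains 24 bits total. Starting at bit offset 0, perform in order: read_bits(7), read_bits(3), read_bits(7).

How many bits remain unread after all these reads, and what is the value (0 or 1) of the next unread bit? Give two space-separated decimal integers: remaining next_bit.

Read 1: bits[0:7] width=7 -> value=101 (bin 1100101); offset now 7 = byte 0 bit 7; 17 bits remain
Read 2: bits[7:10] width=3 -> value=5 (bin 101); offset now 10 = byte 1 bit 2; 14 bits remain
Read 3: bits[10:17] width=7 -> value=38 (bin 0100110); offset now 17 = byte 2 bit 1; 7 bits remain

Answer: 7 1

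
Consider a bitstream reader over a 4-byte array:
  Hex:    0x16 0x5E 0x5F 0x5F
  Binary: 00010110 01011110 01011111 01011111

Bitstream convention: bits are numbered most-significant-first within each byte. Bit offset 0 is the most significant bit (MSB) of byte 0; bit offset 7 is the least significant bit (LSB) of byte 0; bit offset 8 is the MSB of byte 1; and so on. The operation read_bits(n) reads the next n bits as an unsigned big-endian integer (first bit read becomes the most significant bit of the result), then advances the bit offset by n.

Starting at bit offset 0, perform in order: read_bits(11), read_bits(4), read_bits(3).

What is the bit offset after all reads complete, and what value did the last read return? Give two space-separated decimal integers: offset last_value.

Answer: 18 1

Derivation:
Read 1: bits[0:11] width=11 -> value=178 (bin 00010110010); offset now 11 = byte 1 bit 3; 21 bits remain
Read 2: bits[11:15] width=4 -> value=15 (bin 1111); offset now 15 = byte 1 bit 7; 17 bits remain
Read 3: bits[15:18] width=3 -> value=1 (bin 001); offset now 18 = byte 2 bit 2; 14 bits remain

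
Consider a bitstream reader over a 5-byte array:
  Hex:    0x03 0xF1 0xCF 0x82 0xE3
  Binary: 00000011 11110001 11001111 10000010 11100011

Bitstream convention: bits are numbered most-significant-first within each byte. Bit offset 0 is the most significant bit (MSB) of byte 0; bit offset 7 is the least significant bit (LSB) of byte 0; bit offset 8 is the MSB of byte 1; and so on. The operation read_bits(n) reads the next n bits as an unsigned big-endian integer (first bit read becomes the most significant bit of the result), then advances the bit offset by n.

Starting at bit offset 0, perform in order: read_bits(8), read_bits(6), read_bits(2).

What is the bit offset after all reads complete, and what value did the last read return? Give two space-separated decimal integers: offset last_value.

Answer: 16 1

Derivation:
Read 1: bits[0:8] width=8 -> value=3 (bin 00000011); offset now 8 = byte 1 bit 0; 32 bits remain
Read 2: bits[8:14] width=6 -> value=60 (bin 111100); offset now 14 = byte 1 bit 6; 26 bits remain
Read 3: bits[14:16] width=2 -> value=1 (bin 01); offset now 16 = byte 2 bit 0; 24 bits remain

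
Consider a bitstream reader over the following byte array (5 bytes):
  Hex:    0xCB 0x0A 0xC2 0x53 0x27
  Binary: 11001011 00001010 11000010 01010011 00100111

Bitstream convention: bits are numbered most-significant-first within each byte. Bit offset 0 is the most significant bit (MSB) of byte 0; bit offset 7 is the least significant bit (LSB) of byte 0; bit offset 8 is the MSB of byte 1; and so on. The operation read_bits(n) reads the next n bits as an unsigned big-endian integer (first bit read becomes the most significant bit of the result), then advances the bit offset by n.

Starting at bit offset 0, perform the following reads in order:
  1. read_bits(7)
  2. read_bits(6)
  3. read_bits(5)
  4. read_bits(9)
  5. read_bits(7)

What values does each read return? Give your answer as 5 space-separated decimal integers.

Answer: 101 33 11 18 76

Derivation:
Read 1: bits[0:7] width=7 -> value=101 (bin 1100101); offset now 7 = byte 0 bit 7; 33 bits remain
Read 2: bits[7:13] width=6 -> value=33 (bin 100001); offset now 13 = byte 1 bit 5; 27 bits remain
Read 3: bits[13:18] width=5 -> value=11 (bin 01011); offset now 18 = byte 2 bit 2; 22 bits remain
Read 4: bits[18:27] width=9 -> value=18 (bin 000010010); offset now 27 = byte 3 bit 3; 13 bits remain
Read 5: bits[27:34] width=7 -> value=76 (bin 1001100); offset now 34 = byte 4 bit 2; 6 bits remain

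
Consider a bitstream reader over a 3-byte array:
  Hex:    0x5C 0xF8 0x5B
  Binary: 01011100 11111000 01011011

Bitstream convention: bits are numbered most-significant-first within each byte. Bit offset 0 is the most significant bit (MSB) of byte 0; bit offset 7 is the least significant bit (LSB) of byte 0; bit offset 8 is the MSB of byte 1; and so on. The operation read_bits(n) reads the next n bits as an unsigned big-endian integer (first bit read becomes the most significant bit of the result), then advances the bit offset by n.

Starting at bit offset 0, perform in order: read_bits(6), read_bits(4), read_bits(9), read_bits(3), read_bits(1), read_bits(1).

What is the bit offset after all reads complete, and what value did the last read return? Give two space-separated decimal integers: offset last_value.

Answer: 24 1

Derivation:
Read 1: bits[0:6] width=6 -> value=23 (bin 010111); offset now 6 = byte 0 bit 6; 18 bits remain
Read 2: bits[6:10] width=4 -> value=3 (bin 0011); offset now 10 = byte 1 bit 2; 14 bits remain
Read 3: bits[10:19] width=9 -> value=450 (bin 111000010); offset now 19 = byte 2 bit 3; 5 bits remain
Read 4: bits[19:22] width=3 -> value=6 (bin 110); offset now 22 = byte 2 bit 6; 2 bits remain
Read 5: bits[22:23] width=1 -> value=1 (bin 1); offset now 23 = byte 2 bit 7; 1 bits remain
Read 6: bits[23:24] width=1 -> value=1 (bin 1); offset now 24 = byte 3 bit 0; 0 bits remain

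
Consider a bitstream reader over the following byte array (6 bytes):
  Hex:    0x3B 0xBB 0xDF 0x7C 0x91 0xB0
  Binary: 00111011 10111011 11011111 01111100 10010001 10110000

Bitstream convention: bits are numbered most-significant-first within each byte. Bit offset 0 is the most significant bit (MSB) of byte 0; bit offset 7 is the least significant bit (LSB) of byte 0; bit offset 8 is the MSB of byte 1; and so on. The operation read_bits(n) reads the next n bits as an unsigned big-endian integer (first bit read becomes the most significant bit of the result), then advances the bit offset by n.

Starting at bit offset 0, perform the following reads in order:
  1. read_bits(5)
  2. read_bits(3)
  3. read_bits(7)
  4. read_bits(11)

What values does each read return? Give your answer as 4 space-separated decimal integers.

Read 1: bits[0:5] width=5 -> value=7 (bin 00111); offset now 5 = byte 0 bit 5; 43 bits remain
Read 2: bits[5:8] width=3 -> value=3 (bin 011); offset now 8 = byte 1 bit 0; 40 bits remain
Read 3: bits[8:15] width=7 -> value=93 (bin 1011101); offset now 15 = byte 1 bit 7; 33 bits remain
Read 4: bits[15:26] width=11 -> value=1917 (bin 11101111101); offset now 26 = byte 3 bit 2; 22 bits remain

Answer: 7 3 93 1917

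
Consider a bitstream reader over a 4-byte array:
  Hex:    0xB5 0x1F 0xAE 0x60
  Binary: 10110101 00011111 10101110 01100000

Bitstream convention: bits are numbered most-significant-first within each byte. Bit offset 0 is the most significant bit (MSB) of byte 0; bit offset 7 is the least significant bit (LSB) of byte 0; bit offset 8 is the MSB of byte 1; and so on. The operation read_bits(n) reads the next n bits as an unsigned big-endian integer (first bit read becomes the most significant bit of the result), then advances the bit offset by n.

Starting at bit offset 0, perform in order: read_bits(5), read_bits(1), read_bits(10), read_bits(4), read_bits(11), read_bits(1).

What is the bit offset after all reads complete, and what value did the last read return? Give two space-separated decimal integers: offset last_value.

Read 1: bits[0:5] width=5 -> value=22 (bin 10110); offset now 5 = byte 0 bit 5; 27 bits remain
Read 2: bits[5:6] width=1 -> value=1 (bin 1); offset now 6 = byte 0 bit 6; 26 bits remain
Read 3: bits[6:16] width=10 -> value=287 (bin 0100011111); offset now 16 = byte 2 bit 0; 16 bits remain
Read 4: bits[16:20] width=4 -> value=10 (bin 1010); offset now 20 = byte 2 bit 4; 12 bits remain
Read 5: bits[20:31] width=11 -> value=1840 (bin 11100110000); offset now 31 = byte 3 bit 7; 1 bits remain
Read 6: bits[31:32] width=1 -> value=0 (bin 0); offset now 32 = byte 4 bit 0; 0 bits remain

Answer: 32 0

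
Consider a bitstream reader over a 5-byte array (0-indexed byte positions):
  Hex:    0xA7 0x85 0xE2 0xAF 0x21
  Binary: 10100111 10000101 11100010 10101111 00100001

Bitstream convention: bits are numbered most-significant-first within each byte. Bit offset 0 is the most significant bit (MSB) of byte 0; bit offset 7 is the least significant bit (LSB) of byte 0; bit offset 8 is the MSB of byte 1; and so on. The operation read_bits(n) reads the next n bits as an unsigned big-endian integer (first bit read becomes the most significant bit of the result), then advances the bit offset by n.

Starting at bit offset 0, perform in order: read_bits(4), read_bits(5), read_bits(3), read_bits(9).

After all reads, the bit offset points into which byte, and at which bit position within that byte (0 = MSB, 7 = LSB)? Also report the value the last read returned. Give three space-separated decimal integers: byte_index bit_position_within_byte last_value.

Read 1: bits[0:4] width=4 -> value=10 (bin 1010); offset now 4 = byte 0 bit 4; 36 bits remain
Read 2: bits[4:9] width=5 -> value=15 (bin 01111); offset now 9 = byte 1 bit 1; 31 bits remain
Read 3: bits[9:12] width=3 -> value=0 (bin 000); offset now 12 = byte 1 bit 4; 28 bits remain
Read 4: bits[12:21] width=9 -> value=188 (bin 010111100); offset now 21 = byte 2 bit 5; 19 bits remain

Answer: 2 5 188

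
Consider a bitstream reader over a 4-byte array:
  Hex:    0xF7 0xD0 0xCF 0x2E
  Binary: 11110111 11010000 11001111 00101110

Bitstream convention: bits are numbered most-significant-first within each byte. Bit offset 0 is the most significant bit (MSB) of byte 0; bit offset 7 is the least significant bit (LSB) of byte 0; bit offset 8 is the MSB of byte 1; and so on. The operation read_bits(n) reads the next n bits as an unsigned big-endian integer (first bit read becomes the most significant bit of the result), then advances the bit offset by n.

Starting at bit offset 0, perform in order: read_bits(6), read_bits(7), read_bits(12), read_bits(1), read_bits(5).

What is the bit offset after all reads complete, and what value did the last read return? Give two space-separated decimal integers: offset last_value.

Read 1: bits[0:6] width=6 -> value=61 (bin 111101); offset now 6 = byte 0 bit 6; 26 bits remain
Read 2: bits[6:13] width=7 -> value=122 (bin 1111010); offset now 13 = byte 1 bit 5; 19 bits remain
Read 3: bits[13:25] width=12 -> value=414 (bin 000110011110); offset now 25 = byte 3 bit 1; 7 bits remain
Read 4: bits[25:26] width=1 -> value=0 (bin 0); offset now 26 = byte 3 bit 2; 6 bits remain
Read 5: bits[26:31] width=5 -> value=23 (bin 10111); offset now 31 = byte 3 bit 7; 1 bits remain

Answer: 31 23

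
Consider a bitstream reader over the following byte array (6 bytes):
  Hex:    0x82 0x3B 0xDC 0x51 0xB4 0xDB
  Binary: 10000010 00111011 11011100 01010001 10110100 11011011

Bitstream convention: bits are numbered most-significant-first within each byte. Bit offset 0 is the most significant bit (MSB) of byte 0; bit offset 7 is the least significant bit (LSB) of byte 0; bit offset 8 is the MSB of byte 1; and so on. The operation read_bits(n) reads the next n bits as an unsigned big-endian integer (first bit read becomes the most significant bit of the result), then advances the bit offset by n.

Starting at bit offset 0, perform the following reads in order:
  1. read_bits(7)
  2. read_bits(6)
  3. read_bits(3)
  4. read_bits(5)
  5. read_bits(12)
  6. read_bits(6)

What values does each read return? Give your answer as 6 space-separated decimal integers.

Read 1: bits[0:7] width=7 -> value=65 (bin 1000001); offset now 7 = byte 0 bit 7; 41 bits remain
Read 2: bits[7:13] width=6 -> value=7 (bin 000111); offset now 13 = byte 1 bit 5; 35 bits remain
Read 3: bits[13:16] width=3 -> value=3 (bin 011); offset now 16 = byte 2 bit 0; 32 bits remain
Read 4: bits[16:21] width=5 -> value=27 (bin 11011); offset now 21 = byte 2 bit 5; 27 bits remain
Read 5: bits[21:33] width=12 -> value=2211 (bin 100010100011); offset now 33 = byte 4 bit 1; 15 bits remain
Read 6: bits[33:39] width=6 -> value=26 (bin 011010); offset now 39 = byte 4 bit 7; 9 bits remain

Answer: 65 7 3 27 2211 26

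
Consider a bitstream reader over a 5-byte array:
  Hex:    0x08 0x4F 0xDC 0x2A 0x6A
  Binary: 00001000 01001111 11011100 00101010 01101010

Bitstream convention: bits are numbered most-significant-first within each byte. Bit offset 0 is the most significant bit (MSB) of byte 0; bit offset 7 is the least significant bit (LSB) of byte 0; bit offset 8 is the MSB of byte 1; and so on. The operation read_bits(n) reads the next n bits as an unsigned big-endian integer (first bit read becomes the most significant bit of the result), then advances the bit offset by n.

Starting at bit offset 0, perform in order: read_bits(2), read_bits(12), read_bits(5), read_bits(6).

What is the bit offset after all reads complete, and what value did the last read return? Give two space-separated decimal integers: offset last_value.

Read 1: bits[0:2] width=2 -> value=0 (bin 00); offset now 2 = byte 0 bit 2; 38 bits remain
Read 2: bits[2:14] width=12 -> value=531 (bin 001000010011); offset now 14 = byte 1 bit 6; 26 bits remain
Read 3: bits[14:19] width=5 -> value=30 (bin 11110); offset now 19 = byte 2 bit 3; 21 bits remain
Read 4: bits[19:25] width=6 -> value=56 (bin 111000); offset now 25 = byte 3 bit 1; 15 bits remain

Answer: 25 56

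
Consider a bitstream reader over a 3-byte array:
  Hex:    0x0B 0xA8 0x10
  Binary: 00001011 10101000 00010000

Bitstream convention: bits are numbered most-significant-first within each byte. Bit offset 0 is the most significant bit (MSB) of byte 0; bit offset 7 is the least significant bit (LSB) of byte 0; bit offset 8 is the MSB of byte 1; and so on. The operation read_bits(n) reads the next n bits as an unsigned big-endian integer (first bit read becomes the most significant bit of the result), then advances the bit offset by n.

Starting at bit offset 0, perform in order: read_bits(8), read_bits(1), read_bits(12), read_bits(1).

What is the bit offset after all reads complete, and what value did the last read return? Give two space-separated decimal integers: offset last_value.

Read 1: bits[0:8] width=8 -> value=11 (bin 00001011); offset now 8 = byte 1 bit 0; 16 bits remain
Read 2: bits[8:9] width=1 -> value=1 (bin 1); offset now 9 = byte 1 bit 1; 15 bits remain
Read 3: bits[9:21] width=12 -> value=1282 (bin 010100000010); offset now 21 = byte 2 bit 5; 3 bits remain
Read 4: bits[21:22] width=1 -> value=0 (bin 0); offset now 22 = byte 2 bit 6; 2 bits remain

Answer: 22 0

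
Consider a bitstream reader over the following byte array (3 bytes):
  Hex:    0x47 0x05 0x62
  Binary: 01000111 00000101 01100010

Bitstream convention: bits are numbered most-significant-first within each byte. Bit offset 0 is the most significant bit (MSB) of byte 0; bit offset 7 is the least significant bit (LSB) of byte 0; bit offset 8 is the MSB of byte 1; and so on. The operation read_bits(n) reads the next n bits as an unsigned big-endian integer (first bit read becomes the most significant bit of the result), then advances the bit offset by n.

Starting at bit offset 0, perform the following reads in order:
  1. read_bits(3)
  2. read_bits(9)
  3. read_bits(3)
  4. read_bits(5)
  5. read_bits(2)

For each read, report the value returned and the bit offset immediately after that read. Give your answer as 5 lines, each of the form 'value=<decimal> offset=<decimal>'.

Answer: value=2 offset=3
value=112 offset=12
value=2 offset=15
value=22 offset=20
value=0 offset=22

Derivation:
Read 1: bits[0:3] width=3 -> value=2 (bin 010); offset now 3 = byte 0 bit 3; 21 bits remain
Read 2: bits[3:12] width=9 -> value=112 (bin 001110000); offset now 12 = byte 1 bit 4; 12 bits remain
Read 3: bits[12:15] width=3 -> value=2 (bin 010); offset now 15 = byte 1 bit 7; 9 bits remain
Read 4: bits[15:20] width=5 -> value=22 (bin 10110); offset now 20 = byte 2 bit 4; 4 bits remain
Read 5: bits[20:22] width=2 -> value=0 (bin 00); offset now 22 = byte 2 bit 6; 2 bits remain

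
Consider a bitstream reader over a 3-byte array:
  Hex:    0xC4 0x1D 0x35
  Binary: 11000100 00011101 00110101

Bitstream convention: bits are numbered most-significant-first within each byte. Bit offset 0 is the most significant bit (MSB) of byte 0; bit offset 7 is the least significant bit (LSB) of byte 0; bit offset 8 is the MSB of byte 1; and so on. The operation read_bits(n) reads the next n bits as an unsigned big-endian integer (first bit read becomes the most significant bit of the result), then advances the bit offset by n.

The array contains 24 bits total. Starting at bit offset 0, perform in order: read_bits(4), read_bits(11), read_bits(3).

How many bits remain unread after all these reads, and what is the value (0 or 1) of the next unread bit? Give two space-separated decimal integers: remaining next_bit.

Answer: 6 1

Derivation:
Read 1: bits[0:4] width=4 -> value=12 (bin 1100); offset now 4 = byte 0 bit 4; 20 bits remain
Read 2: bits[4:15] width=11 -> value=526 (bin 01000001110); offset now 15 = byte 1 bit 7; 9 bits remain
Read 3: bits[15:18] width=3 -> value=4 (bin 100); offset now 18 = byte 2 bit 2; 6 bits remain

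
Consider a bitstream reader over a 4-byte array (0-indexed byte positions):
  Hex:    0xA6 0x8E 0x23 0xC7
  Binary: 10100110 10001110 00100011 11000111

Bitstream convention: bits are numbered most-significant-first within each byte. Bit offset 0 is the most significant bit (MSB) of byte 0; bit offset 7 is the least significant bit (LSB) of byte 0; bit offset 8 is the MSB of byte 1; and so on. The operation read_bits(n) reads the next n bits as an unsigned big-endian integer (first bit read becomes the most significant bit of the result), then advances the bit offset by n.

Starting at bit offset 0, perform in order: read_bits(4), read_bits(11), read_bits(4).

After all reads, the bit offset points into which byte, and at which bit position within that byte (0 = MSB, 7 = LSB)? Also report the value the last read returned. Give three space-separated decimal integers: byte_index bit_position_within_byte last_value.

Read 1: bits[0:4] width=4 -> value=10 (bin 1010); offset now 4 = byte 0 bit 4; 28 bits remain
Read 2: bits[4:15] width=11 -> value=839 (bin 01101000111); offset now 15 = byte 1 bit 7; 17 bits remain
Read 3: bits[15:19] width=4 -> value=1 (bin 0001); offset now 19 = byte 2 bit 3; 13 bits remain

Answer: 2 3 1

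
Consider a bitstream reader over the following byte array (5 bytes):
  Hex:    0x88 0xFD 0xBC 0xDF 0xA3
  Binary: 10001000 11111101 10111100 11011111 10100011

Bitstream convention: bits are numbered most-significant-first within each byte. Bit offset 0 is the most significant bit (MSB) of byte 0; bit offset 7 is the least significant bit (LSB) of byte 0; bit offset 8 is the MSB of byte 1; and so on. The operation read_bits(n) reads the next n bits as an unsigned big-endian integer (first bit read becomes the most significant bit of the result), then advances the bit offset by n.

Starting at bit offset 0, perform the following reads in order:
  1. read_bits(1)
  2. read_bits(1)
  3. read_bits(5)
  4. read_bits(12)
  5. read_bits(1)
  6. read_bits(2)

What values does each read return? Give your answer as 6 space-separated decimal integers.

Answer: 1 0 4 2029 1 3

Derivation:
Read 1: bits[0:1] width=1 -> value=1 (bin 1); offset now 1 = byte 0 bit 1; 39 bits remain
Read 2: bits[1:2] width=1 -> value=0 (bin 0); offset now 2 = byte 0 bit 2; 38 bits remain
Read 3: bits[2:7] width=5 -> value=4 (bin 00100); offset now 7 = byte 0 bit 7; 33 bits remain
Read 4: bits[7:19] width=12 -> value=2029 (bin 011111101101); offset now 19 = byte 2 bit 3; 21 bits remain
Read 5: bits[19:20] width=1 -> value=1 (bin 1); offset now 20 = byte 2 bit 4; 20 bits remain
Read 6: bits[20:22] width=2 -> value=3 (bin 11); offset now 22 = byte 2 bit 6; 18 bits remain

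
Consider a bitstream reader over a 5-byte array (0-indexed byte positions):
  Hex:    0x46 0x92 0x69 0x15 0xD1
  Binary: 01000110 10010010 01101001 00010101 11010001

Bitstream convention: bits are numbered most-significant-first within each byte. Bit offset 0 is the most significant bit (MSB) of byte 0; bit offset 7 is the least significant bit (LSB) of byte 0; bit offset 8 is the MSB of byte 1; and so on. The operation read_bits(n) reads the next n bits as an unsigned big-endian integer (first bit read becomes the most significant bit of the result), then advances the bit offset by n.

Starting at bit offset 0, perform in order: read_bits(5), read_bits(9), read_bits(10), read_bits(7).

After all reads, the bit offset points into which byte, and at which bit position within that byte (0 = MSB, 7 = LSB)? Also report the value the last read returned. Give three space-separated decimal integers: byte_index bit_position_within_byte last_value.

Answer: 3 7 10

Derivation:
Read 1: bits[0:5] width=5 -> value=8 (bin 01000); offset now 5 = byte 0 bit 5; 35 bits remain
Read 2: bits[5:14] width=9 -> value=420 (bin 110100100); offset now 14 = byte 1 bit 6; 26 bits remain
Read 3: bits[14:24] width=10 -> value=617 (bin 1001101001); offset now 24 = byte 3 bit 0; 16 bits remain
Read 4: bits[24:31] width=7 -> value=10 (bin 0001010); offset now 31 = byte 3 bit 7; 9 bits remain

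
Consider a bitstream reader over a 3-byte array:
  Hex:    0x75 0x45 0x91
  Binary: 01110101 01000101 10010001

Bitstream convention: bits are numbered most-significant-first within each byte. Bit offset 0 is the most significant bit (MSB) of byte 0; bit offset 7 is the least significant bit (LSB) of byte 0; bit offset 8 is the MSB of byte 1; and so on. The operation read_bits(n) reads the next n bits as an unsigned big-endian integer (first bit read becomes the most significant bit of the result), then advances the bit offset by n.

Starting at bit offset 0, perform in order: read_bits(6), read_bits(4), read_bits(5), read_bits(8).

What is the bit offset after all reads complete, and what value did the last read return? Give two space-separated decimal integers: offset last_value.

Answer: 23 200

Derivation:
Read 1: bits[0:6] width=6 -> value=29 (bin 011101); offset now 6 = byte 0 bit 6; 18 bits remain
Read 2: bits[6:10] width=4 -> value=5 (bin 0101); offset now 10 = byte 1 bit 2; 14 bits remain
Read 3: bits[10:15] width=5 -> value=2 (bin 00010); offset now 15 = byte 1 bit 7; 9 bits remain
Read 4: bits[15:23] width=8 -> value=200 (bin 11001000); offset now 23 = byte 2 bit 7; 1 bits remain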